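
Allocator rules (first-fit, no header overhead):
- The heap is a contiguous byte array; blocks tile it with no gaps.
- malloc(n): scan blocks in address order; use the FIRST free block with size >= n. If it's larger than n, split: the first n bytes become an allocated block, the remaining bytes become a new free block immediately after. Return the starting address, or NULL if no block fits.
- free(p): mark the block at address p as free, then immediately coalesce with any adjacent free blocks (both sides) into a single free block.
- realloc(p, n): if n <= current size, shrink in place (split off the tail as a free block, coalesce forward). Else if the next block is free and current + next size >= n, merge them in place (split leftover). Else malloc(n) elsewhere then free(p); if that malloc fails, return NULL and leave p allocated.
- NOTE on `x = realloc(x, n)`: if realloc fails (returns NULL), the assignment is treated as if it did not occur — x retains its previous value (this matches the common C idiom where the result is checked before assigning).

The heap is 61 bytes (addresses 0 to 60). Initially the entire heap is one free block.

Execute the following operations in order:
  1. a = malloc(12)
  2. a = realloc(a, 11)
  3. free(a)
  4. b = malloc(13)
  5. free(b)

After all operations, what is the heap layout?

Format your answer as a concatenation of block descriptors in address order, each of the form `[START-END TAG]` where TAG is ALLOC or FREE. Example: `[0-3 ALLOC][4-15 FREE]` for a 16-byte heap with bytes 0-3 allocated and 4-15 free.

Op 1: a = malloc(12) -> a = 0; heap: [0-11 ALLOC][12-60 FREE]
Op 2: a = realloc(a, 11) -> a = 0; heap: [0-10 ALLOC][11-60 FREE]
Op 3: free(a) -> (freed a); heap: [0-60 FREE]
Op 4: b = malloc(13) -> b = 0; heap: [0-12 ALLOC][13-60 FREE]
Op 5: free(b) -> (freed b); heap: [0-60 FREE]

Answer: [0-60 FREE]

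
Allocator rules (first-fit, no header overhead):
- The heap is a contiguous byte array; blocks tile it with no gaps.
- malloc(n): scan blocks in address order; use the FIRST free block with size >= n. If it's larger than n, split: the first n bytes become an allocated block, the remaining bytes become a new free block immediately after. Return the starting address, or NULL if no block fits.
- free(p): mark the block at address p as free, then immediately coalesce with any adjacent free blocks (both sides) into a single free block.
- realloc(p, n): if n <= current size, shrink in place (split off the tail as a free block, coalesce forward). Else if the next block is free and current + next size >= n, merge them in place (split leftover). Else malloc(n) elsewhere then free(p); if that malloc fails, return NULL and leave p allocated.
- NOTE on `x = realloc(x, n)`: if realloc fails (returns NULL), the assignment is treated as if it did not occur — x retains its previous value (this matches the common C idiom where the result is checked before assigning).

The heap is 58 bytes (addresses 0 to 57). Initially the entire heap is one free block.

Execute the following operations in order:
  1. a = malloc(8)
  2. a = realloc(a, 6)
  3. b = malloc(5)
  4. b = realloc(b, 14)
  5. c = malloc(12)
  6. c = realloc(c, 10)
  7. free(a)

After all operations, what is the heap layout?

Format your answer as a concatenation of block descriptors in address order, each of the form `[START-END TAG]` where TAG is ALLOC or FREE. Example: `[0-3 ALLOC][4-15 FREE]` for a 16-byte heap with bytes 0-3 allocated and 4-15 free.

Answer: [0-5 FREE][6-19 ALLOC][20-29 ALLOC][30-57 FREE]

Derivation:
Op 1: a = malloc(8) -> a = 0; heap: [0-7 ALLOC][8-57 FREE]
Op 2: a = realloc(a, 6) -> a = 0; heap: [0-5 ALLOC][6-57 FREE]
Op 3: b = malloc(5) -> b = 6; heap: [0-5 ALLOC][6-10 ALLOC][11-57 FREE]
Op 4: b = realloc(b, 14) -> b = 6; heap: [0-5 ALLOC][6-19 ALLOC][20-57 FREE]
Op 5: c = malloc(12) -> c = 20; heap: [0-5 ALLOC][6-19 ALLOC][20-31 ALLOC][32-57 FREE]
Op 6: c = realloc(c, 10) -> c = 20; heap: [0-5 ALLOC][6-19 ALLOC][20-29 ALLOC][30-57 FREE]
Op 7: free(a) -> (freed a); heap: [0-5 FREE][6-19 ALLOC][20-29 ALLOC][30-57 FREE]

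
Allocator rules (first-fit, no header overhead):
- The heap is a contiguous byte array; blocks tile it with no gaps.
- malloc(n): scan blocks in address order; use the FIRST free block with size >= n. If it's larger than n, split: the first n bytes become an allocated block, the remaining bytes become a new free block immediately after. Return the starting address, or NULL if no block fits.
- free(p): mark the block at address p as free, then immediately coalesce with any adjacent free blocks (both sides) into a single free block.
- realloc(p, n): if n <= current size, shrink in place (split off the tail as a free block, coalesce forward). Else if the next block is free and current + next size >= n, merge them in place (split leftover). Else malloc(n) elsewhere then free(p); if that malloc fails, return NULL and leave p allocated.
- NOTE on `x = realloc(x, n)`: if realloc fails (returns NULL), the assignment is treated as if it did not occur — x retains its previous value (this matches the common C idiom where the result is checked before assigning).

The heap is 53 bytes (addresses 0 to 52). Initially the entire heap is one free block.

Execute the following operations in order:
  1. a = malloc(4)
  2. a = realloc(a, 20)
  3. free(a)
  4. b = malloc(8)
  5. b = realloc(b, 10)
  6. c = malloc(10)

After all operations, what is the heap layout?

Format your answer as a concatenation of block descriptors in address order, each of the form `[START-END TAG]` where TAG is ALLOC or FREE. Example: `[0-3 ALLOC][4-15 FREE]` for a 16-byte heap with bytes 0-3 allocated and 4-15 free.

Op 1: a = malloc(4) -> a = 0; heap: [0-3 ALLOC][4-52 FREE]
Op 2: a = realloc(a, 20) -> a = 0; heap: [0-19 ALLOC][20-52 FREE]
Op 3: free(a) -> (freed a); heap: [0-52 FREE]
Op 4: b = malloc(8) -> b = 0; heap: [0-7 ALLOC][8-52 FREE]
Op 5: b = realloc(b, 10) -> b = 0; heap: [0-9 ALLOC][10-52 FREE]
Op 6: c = malloc(10) -> c = 10; heap: [0-9 ALLOC][10-19 ALLOC][20-52 FREE]

Answer: [0-9 ALLOC][10-19 ALLOC][20-52 FREE]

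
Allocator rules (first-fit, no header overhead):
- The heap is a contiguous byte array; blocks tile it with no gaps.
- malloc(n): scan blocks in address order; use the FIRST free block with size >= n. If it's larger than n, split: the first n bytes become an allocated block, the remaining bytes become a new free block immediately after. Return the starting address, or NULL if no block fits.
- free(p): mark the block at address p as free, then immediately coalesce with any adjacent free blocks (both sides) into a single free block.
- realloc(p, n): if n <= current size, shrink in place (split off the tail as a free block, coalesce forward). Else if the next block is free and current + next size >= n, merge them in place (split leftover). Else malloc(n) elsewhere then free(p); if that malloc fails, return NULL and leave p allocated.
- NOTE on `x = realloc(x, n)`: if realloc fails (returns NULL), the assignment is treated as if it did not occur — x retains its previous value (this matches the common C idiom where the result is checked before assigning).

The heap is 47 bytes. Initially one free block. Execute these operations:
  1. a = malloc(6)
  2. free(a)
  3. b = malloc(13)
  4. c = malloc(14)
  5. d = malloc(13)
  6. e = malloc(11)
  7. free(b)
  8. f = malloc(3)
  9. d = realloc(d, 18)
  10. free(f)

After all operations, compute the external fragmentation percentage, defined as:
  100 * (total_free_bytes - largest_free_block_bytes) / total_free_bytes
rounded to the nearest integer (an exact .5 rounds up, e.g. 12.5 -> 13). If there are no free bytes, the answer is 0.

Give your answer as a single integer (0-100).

Answer: 13

Derivation:
Op 1: a = malloc(6) -> a = 0; heap: [0-5 ALLOC][6-46 FREE]
Op 2: free(a) -> (freed a); heap: [0-46 FREE]
Op 3: b = malloc(13) -> b = 0; heap: [0-12 ALLOC][13-46 FREE]
Op 4: c = malloc(14) -> c = 13; heap: [0-12 ALLOC][13-26 ALLOC][27-46 FREE]
Op 5: d = malloc(13) -> d = 27; heap: [0-12 ALLOC][13-26 ALLOC][27-39 ALLOC][40-46 FREE]
Op 6: e = malloc(11) -> e = NULL; heap: [0-12 ALLOC][13-26 ALLOC][27-39 ALLOC][40-46 FREE]
Op 7: free(b) -> (freed b); heap: [0-12 FREE][13-26 ALLOC][27-39 ALLOC][40-46 FREE]
Op 8: f = malloc(3) -> f = 0; heap: [0-2 ALLOC][3-12 FREE][13-26 ALLOC][27-39 ALLOC][40-46 FREE]
Op 9: d = realloc(d, 18) -> d = 27; heap: [0-2 ALLOC][3-12 FREE][13-26 ALLOC][27-44 ALLOC][45-46 FREE]
Op 10: free(f) -> (freed f); heap: [0-12 FREE][13-26 ALLOC][27-44 ALLOC][45-46 FREE]
Free blocks: [13 2] total_free=15 largest=13 -> 100*(15-13)/15 = 200/15 ≈ 13.333 -> rounds to 13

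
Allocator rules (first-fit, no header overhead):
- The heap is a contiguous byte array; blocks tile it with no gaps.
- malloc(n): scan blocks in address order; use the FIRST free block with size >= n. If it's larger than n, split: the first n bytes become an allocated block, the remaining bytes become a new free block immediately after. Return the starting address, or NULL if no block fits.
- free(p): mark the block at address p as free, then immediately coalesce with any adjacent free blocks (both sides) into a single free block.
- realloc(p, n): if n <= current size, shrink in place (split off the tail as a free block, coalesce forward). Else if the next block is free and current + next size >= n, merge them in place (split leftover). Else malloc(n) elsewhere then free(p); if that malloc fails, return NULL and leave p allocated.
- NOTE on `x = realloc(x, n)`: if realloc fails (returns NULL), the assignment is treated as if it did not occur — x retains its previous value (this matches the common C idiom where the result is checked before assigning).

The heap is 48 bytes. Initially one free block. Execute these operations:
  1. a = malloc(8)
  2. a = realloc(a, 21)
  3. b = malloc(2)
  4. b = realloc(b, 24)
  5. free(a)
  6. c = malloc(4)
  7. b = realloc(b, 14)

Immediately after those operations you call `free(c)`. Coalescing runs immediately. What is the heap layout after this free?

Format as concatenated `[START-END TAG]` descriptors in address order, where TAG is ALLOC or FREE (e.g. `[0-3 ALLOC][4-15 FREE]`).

Op 1: a = malloc(8) -> a = 0; heap: [0-7 ALLOC][8-47 FREE]
Op 2: a = realloc(a, 21) -> a = 0; heap: [0-20 ALLOC][21-47 FREE]
Op 3: b = malloc(2) -> b = 21; heap: [0-20 ALLOC][21-22 ALLOC][23-47 FREE]
Op 4: b = realloc(b, 24) -> b = 21; heap: [0-20 ALLOC][21-44 ALLOC][45-47 FREE]
Op 5: free(a) -> (freed a); heap: [0-20 FREE][21-44 ALLOC][45-47 FREE]
Op 6: c = malloc(4) -> c = 0; heap: [0-3 ALLOC][4-20 FREE][21-44 ALLOC][45-47 FREE]
Op 7: b = realloc(b, 14) -> b = 21; heap: [0-3 ALLOC][4-20 FREE][21-34 ALLOC][35-47 FREE]
free(c): c = 0 -> block [0-3 ALLOC]; mark free, coalesce with adjacent free neighbors -> [0-20 FREE][21-34 ALLOC][35-47 FREE]

Answer: [0-20 FREE][21-34 ALLOC][35-47 FREE]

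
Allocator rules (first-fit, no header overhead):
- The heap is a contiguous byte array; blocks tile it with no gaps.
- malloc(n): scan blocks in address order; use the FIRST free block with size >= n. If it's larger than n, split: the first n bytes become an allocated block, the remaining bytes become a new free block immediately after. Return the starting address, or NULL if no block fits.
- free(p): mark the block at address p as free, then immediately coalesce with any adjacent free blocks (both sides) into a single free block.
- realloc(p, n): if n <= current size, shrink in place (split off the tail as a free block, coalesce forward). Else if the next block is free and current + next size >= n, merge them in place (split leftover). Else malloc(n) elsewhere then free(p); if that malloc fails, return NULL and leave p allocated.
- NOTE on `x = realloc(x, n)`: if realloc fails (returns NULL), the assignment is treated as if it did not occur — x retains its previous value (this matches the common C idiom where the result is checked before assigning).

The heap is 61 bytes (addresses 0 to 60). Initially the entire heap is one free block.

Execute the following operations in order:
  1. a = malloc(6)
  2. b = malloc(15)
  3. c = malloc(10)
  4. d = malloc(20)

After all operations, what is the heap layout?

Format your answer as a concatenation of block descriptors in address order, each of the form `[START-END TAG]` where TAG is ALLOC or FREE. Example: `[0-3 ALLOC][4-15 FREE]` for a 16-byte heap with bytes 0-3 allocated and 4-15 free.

Op 1: a = malloc(6) -> a = 0; heap: [0-5 ALLOC][6-60 FREE]
Op 2: b = malloc(15) -> b = 6; heap: [0-5 ALLOC][6-20 ALLOC][21-60 FREE]
Op 3: c = malloc(10) -> c = 21; heap: [0-5 ALLOC][6-20 ALLOC][21-30 ALLOC][31-60 FREE]
Op 4: d = malloc(20) -> d = 31; heap: [0-5 ALLOC][6-20 ALLOC][21-30 ALLOC][31-50 ALLOC][51-60 FREE]

Answer: [0-5 ALLOC][6-20 ALLOC][21-30 ALLOC][31-50 ALLOC][51-60 FREE]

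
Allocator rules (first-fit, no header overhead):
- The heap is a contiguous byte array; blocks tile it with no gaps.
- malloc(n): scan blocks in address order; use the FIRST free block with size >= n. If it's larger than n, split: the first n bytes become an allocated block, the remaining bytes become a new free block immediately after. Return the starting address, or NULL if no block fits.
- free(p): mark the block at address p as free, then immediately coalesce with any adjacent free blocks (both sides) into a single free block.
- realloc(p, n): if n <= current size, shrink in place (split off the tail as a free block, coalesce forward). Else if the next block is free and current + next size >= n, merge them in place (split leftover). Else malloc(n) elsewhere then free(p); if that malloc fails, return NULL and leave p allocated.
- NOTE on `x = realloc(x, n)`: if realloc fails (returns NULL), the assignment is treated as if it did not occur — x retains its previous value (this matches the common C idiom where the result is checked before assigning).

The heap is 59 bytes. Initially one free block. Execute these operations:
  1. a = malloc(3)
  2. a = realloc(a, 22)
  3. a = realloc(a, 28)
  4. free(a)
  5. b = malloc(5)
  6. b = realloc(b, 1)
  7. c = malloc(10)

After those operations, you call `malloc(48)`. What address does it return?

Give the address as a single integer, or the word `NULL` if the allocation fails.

Op 1: a = malloc(3) -> a = 0; heap: [0-2 ALLOC][3-58 FREE]
Op 2: a = realloc(a, 22) -> a = 0; heap: [0-21 ALLOC][22-58 FREE]
Op 3: a = realloc(a, 28) -> a = 0; heap: [0-27 ALLOC][28-58 FREE]
Op 4: free(a) -> (freed a); heap: [0-58 FREE]
Op 5: b = malloc(5) -> b = 0; heap: [0-4 ALLOC][5-58 FREE]
Op 6: b = realloc(b, 1) -> b = 0; heap: [0-0 ALLOC][1-58 FREE]
Op 7: c = malloc(10) -> c = 1; heap: [0-0 ALLOC][1-10 ALLOC][11-58 FREE]
malloc(48): first-fit scan over [0-0 ALLOC][1-10 ALLOC][11-58 FREE] -> 11

Answer: 11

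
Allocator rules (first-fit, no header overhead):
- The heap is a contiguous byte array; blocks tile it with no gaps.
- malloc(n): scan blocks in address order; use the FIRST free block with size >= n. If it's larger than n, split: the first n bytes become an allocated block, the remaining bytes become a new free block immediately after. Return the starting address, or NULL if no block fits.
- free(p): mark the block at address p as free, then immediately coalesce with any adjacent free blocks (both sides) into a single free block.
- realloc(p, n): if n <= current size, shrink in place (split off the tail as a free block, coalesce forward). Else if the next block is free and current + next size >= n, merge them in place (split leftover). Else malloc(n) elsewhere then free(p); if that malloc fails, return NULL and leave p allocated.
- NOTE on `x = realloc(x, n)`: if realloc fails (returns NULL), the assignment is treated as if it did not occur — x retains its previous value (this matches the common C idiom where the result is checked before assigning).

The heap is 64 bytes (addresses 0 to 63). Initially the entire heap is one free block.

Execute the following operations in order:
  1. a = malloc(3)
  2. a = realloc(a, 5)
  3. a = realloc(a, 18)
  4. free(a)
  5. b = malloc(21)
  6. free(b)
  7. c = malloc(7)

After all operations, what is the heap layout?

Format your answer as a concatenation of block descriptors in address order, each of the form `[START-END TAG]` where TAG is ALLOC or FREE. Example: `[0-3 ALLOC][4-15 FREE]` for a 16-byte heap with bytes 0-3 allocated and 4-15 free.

Op 1: a = malloc(3) -> a = 0; heap: [0-2 ALLOC][3-63 FREE]
Op 2: a = realloc(a, 5) -> a = 0; heap: [0-4 ALLOC][5-63 FREE]
Op 3: a = realloc(a, 18) -> a = 0; heap: [0-17 ALLOC][18-63 FREE]
Op 4: free(a) -> (freed a); heap: [0-63 FREE]
Op 5: b = malloc(21) -> b = 0; heap: [0-20 ALLOC][21-63 FREE]
Op 6: free(b) -> (freed b); heap: [0-63 FREE]
Op 7: c = malloc(7) -> c = 0; heap: [0-6 ALLOC][7-63 FREE]

Answer: [0-6 ALLOC][7-63 FREE]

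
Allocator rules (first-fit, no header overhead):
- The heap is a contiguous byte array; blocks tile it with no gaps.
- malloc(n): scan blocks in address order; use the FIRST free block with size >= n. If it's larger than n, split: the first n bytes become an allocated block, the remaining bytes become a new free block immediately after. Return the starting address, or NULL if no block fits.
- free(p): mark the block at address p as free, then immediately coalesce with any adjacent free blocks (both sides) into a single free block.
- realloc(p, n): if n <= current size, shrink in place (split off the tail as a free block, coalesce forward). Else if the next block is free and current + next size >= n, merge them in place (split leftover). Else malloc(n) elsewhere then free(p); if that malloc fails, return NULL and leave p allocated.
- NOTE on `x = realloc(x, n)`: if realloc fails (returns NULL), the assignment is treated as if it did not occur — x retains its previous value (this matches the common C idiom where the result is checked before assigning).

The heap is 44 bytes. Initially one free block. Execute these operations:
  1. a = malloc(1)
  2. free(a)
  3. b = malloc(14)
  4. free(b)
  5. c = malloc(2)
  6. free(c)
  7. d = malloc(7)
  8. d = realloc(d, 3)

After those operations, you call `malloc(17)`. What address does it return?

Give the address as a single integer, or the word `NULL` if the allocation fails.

Answer: 3

Derivation:
Op 1: a = malloc(1) -> a = 0; heap: [0-0 ALLOC][1-43 FREE]
Op 2: free(a) -> (freed a); heap: [0-43 FREE]
Op 3: b = malloc(14) -> b = 0; heap: [0-13 ALLOC][14-43 FREE]
Op 4: free(b) -> (freed b); heap: [0-43 FREE]
Op 5: c = malloc(2) -> c = 0; heap: [0-1 ALLOC][2-43 FREE]
Op 6: free(c) -> (freed c); heap: [0-43 FREE]
Op 7: d = malloc(7) -> d = 0; heap: [0-6 ALLOC][7-43 FREE]
Op 8: d = realloc(d, 3) -> d = 0; heap: [0-2 ALLOC][3-43 FREE]
malloc(17): first-fit scan over [0-2 ALLOC][3-43 FREE] -> 3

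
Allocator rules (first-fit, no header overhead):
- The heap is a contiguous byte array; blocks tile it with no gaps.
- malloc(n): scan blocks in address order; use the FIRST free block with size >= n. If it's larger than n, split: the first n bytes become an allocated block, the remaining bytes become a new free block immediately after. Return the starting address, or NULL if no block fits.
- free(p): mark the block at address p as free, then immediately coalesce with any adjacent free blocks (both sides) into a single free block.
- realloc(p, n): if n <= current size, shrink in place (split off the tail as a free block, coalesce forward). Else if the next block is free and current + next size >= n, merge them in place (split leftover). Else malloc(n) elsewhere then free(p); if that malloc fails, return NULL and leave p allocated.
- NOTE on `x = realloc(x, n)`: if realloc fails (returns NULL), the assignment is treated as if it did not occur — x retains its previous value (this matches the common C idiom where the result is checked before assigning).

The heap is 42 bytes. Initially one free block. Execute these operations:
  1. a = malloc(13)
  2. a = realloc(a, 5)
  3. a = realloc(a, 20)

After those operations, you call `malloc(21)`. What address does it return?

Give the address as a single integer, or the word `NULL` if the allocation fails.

Answer: 20

Derivation:
Op 1: a = malloc(13) -> a = 0; heap: [0-12 ALLOC][13-41 FREE]
Op 2: a = realloc(a, 5) -> a = 0; heap: [0-4 ALLOC][5-41 FREE]
Op 3: a = realloc(a, 20) -> a = 0; heap: [0-19 ALLOC][20-41 FREE]
malloc(21): first-fit scan over [0-19 ALLOC][20-41 FREE] -> 20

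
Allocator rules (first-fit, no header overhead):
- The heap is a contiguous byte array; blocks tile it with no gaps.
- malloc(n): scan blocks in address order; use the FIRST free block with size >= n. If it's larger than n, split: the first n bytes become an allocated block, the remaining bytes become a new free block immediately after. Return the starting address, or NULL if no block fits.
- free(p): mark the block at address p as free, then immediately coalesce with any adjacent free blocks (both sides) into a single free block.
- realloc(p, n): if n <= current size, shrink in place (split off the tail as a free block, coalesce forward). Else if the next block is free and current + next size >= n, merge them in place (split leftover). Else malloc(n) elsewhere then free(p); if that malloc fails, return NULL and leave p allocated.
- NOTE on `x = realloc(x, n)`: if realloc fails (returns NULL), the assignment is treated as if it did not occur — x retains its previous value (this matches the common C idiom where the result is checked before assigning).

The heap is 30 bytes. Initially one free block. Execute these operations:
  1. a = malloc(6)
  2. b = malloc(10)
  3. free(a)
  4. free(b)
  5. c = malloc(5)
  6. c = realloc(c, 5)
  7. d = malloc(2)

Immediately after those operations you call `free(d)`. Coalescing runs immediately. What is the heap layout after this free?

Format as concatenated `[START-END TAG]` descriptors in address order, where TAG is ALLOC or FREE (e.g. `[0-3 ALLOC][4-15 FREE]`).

Answer: [0-4 ALLOC][5-29 FREE]

Derivation:
Op 1: a = malloc(6) -> a = 0; heap: [0-5 ALLOC][6-29 FREE]
Op 2: b = malloc(10) -> b = 6; heap: [0-5 ALLOC][6-15 ALLOC][16-29 FREE]
Op 3: free(a) -> (freed a); heap: [0-5 FREE][6-15 ALLOC][16-29 FREE]
Op 4: free(b) -> (freed b); heap: [0-29 FREE]
Op 5: c = malloc(5) -> c = 0; heap: [0-4 ALLOC][5-29 FREE]
Op 6: c = realloc(c, 5) -> c = 0; heap: [0-4 ALLOC][5-29 FREE]
Op 7: d = malloc(2) -> d = 5; heap: [0-4 ALLOC][5-6 ALLOC][7-29 FREE]
free(d): d = 5 -> block [5-6 ALLOC]; mark free, coalesce with adjacent free neighbors -> [0-4 ALLOC][5-29 FREE]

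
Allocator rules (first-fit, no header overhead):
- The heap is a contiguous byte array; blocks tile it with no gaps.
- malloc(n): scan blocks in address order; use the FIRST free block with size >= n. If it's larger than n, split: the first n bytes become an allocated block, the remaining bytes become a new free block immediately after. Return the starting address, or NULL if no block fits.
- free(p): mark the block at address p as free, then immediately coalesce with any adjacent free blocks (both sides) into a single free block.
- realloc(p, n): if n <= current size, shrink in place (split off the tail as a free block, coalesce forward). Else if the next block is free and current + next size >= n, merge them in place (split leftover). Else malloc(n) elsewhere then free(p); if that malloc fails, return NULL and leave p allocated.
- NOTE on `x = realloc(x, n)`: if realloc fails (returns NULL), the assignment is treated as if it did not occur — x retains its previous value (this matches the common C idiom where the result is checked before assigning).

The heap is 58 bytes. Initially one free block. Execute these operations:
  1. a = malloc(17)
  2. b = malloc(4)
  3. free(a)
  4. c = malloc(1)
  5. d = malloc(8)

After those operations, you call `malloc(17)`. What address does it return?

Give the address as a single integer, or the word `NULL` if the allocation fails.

Answer: 21

Derivation:
Op 1: a = malloc(17) -> a = 0; heap: [0-16 ALLOC][17-57 FREE]
Op 2: b = malloc(4) -> b = 17; heap: [0-16 ALLOC][17-20 ALLOC][21-57 FREE]
Op 3: free(a) -> (freed a); heap: [0-16 FREE][17-20 ALLOC][21-57 FREE]
Op 4: c = malloc(1) -> c = 0; heap: [0-0 ALLOC][1-16 FREE][17-20 ALLOC][21-57 FREE]
Op 5: d = malloc(8) -> d = 1; heap: [0-0 ALLOC][1-8 ALLOC][9-16 FREE][17-20 ALLOC][21-57 FREE]
malloc(17): first-fit scan over [0-0 ALLOC][1-8 ALLOC][9-16 FREE][17-20 ALLOC][21-57 FREE] -> 21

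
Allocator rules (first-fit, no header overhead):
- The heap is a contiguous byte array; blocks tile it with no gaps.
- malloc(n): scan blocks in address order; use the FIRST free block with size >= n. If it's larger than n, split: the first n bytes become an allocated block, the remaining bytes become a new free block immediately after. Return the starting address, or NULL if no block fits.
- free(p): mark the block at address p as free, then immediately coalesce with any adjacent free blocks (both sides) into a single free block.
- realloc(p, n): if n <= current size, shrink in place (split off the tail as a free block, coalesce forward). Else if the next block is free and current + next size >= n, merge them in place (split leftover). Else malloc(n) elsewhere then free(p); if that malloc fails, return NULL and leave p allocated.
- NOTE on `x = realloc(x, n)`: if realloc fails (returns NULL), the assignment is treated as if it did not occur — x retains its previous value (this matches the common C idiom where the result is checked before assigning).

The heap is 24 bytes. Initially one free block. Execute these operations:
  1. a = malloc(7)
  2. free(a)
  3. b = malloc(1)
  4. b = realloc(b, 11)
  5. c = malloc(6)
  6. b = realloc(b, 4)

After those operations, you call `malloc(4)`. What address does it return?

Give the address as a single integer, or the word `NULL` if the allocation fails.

Op 1: a = malloc(7) -> a = 0; heap: [0-6 ALLOC][7-23 FREE]
Op 2: free(a) -> (freed a); heap: [0-23 FREE]
Op 3: b = malloc(1) -> b = 0; heap: [0-0 ALLOC][1-23 FREE]
Op 4: b = realloc(b, 11) -> b = 0; heap: [0-10 ALLOC][11-23 FREE]
Op 5: c = malloc(6) -> c = 11; heap: [0-10 ALLOC][11-16 ALLOC][17-23 FREE]
Op 6: b = realloc(b, 4) -> b = 0; heap: [0-3 ALLOC][4-10 FREE][11-16 ALLOC][17-23 FREE]
malloc(4): first-fit scan over [0-3 ALLOC][4-10 FREE][11-16 ALLOC][17-23 FREE] -> 4

Answer: 4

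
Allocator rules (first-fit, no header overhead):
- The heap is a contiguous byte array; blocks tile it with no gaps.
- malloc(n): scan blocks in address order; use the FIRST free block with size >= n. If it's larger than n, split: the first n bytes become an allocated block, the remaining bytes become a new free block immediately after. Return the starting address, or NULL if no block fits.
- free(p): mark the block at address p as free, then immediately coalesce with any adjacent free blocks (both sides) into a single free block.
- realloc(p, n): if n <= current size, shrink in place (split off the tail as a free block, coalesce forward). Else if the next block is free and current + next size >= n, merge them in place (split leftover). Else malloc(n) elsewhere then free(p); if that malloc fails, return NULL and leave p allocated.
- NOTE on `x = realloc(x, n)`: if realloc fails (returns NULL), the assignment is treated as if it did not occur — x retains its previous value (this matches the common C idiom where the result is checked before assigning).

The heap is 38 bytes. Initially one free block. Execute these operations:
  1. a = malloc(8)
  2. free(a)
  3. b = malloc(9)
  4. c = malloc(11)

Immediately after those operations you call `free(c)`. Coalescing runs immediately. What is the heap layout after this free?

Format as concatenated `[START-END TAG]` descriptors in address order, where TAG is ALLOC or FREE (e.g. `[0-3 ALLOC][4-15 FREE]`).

Answer: [0-8 ALLOC][9-37 FREE]

Derivation:
Op 1: a = malloc(8) -> a = 0; heap: [0-7 ALLOC][8-37 FREE]
Op 2: free(a) -> (freed a); heap: [0-37 FREE]
Op 3: b = malloc(9) -> b = 0; heap: [0-8 ALLOC][9-37 FREE]
Op 4: c = malloc(11) -> c = 9; heap: [0-8 ALLOC][9-19 ALLOC][20-37 FREE]
free(c): c = 9 -> block [9-19 ALLOC]; mark free, coalesce with adjacent free neighbors -> [0-8 ALLOC][9-37 FREE]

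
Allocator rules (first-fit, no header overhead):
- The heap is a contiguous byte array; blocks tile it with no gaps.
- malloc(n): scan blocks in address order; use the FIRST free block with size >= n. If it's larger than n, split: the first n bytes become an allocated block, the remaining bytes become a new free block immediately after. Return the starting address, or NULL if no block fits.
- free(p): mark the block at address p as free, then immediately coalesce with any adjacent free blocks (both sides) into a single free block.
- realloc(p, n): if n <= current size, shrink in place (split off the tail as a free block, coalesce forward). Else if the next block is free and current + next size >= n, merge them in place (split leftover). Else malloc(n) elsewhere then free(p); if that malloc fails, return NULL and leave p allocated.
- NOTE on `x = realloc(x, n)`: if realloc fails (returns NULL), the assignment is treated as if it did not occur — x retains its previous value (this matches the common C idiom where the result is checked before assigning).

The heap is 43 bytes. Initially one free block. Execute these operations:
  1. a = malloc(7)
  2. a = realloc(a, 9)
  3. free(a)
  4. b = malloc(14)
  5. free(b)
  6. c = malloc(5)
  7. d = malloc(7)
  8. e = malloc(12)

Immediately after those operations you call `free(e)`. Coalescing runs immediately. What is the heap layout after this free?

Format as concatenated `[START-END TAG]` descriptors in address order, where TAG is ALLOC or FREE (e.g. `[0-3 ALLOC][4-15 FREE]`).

Op 1: a = malloc(7) -> a = 0; heap: [0-6 ALLOC][7-42 FREE]
Op 2: a = realloc(a, 9) -> a = 0; heap: [0-8 ALLOC][9-42 FREE]
Op 3: free(a) -> (freed a); heap: [0-42 FREE]
Op 4: b = malloc(14) -> b = 0; heap: [0-13 ALLOC][14-42 FREE]
Op 5: free(b) -> (freed b); heap: [0-42 FREE]
Op 6: c = malloc(5) -> c = 0; heap: [0-4 ALLOC][5-42 FREE]
Op 7: d = malloc(7) -> d = 5; heap: [0-4 ALLOC][5-11 ALLOC][12-42 FREE]
Op 8: e = malloc(12) -> e = 12; heap: [0-4 ALLOC][5-11 ALLOC][12-23 ALLOC][24-42 FREE]
free(e): e = 12 -> block [12-23 ALLOC]; mark free, coalesce with adjacent free neighbors -> [0-4 ALLOC][5-11 ALLOC][12-42 FREE]

Answer: [0-4 ALLOC][5-11 ALLOC][12-42 FREE]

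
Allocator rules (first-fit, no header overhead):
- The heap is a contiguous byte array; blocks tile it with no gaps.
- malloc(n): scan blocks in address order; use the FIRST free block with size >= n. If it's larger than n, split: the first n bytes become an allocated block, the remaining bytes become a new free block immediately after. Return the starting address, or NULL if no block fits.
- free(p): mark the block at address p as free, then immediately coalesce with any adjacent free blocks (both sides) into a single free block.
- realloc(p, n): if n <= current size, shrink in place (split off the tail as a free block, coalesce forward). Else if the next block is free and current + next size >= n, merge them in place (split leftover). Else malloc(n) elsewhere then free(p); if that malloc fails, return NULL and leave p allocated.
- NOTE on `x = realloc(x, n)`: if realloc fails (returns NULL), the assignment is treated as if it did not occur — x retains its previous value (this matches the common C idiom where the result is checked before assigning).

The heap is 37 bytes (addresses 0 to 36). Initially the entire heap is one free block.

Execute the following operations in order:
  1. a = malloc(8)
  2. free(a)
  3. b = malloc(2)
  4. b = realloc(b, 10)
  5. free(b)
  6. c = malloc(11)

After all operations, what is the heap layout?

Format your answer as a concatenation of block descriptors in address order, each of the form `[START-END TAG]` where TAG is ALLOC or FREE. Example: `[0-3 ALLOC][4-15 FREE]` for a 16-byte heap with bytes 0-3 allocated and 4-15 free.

Op 1: a = malloc(8) -> a = 0; heap: [0-7 ALLOC][8-36 FREE]
Op 2: free(a) -> (freed a); heap: [0-36 FREE]
Op 3: b = malloc(2) -> b = 0; heap: [0-1 ALLOC][2-36 FREE]
Op 4: b = realloc(b, 10) -> b = 0; heap: [0-9 ALLOC][10-36 FREE]
Op 5: free(b) -> (freed b); heap: [0-36 FREE]
Op 6: c = malloc(11) -> c = 0; heap: [0-10 ALLOC][11-36 FREE]

Answer: [0-10 ALLOC][11-36 FREE]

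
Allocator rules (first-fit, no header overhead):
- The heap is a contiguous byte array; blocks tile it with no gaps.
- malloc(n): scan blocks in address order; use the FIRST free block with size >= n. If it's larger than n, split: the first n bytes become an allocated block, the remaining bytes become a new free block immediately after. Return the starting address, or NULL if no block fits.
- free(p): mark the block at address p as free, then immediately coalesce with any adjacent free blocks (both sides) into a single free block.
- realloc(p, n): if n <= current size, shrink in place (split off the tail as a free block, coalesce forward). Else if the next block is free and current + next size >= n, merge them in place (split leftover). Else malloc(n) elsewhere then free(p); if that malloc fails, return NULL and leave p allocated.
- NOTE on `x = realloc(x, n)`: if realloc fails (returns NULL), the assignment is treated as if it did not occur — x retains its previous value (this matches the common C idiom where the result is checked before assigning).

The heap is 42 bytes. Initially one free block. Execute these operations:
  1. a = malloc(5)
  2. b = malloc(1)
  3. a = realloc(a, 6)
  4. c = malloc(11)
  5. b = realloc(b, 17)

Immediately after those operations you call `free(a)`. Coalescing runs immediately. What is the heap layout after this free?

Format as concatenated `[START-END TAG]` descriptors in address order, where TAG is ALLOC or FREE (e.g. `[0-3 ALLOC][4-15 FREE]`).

Op 1: a = malloc(5) -> a = 0; heap: [0-4 ALLOC][5-41 FREE]
Op 2: b = malloc(1) -> b = 5; heap: [0-4 ALLOC][5-5 ALLOC][6-41 FREE]
Op 3: a = realloc(a, 6) -> a = 6; heap: [0-4 FREE][5-5 ALLOC][6-11 ALLOC][12-41 FREE]
Op 4: c = malloc(11) -> c = 12; heap: [0-4 FREE][5-5 ALLOC][6-11 ALLOC][12-22 ALLOC][23-41 FREE]
Op 5: b = realloc(b, 17) -> b = 23; heap: [0-5 FREE][6-11 ALLOC][12-22 ALLOC][23-39 ALLOC][40-41 FREE]
free(a): a = 6 -> block [6-11 ALLOC]; mark free, coalesce with adjacent free neighbors -> [0-11 FREE][12-22 ALLOC][23-39 ALLOC][40-41 FREE]

Answer: [0-11 FREE][12-22 ALLOC][23-39 ALLOC][40-41 FREE]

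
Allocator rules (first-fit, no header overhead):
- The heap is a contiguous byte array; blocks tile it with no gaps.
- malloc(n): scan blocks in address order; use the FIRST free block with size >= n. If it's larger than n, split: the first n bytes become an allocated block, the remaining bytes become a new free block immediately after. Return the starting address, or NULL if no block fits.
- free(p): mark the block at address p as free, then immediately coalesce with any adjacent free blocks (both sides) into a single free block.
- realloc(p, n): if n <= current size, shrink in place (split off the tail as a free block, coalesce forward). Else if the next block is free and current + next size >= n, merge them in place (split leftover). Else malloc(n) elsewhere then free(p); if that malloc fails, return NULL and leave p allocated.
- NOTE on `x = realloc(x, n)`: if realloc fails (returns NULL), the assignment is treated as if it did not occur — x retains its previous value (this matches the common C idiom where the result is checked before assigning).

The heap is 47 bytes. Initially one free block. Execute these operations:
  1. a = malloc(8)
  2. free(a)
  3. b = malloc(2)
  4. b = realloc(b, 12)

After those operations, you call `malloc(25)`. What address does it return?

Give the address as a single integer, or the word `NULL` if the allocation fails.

Op 1: a = malloc(8) -> a = 0; heap: [0-7 ALLOC][8-46 FREE]
Op 2: free(a) -> (freed a); heap: [0-46 FREE]
Op 3: b = malloc(2) -> b = 0; heap: [0-1 ALLOC][2-46 FREE]
Op 4: b = realloc(b, 12) -> b = 0; heap: [0-11 ALLOC][12-46 FREE]
malloc(25): first-fit scan over [0-11 ALLOC][12-46 FREE] -> 12

Answer: 12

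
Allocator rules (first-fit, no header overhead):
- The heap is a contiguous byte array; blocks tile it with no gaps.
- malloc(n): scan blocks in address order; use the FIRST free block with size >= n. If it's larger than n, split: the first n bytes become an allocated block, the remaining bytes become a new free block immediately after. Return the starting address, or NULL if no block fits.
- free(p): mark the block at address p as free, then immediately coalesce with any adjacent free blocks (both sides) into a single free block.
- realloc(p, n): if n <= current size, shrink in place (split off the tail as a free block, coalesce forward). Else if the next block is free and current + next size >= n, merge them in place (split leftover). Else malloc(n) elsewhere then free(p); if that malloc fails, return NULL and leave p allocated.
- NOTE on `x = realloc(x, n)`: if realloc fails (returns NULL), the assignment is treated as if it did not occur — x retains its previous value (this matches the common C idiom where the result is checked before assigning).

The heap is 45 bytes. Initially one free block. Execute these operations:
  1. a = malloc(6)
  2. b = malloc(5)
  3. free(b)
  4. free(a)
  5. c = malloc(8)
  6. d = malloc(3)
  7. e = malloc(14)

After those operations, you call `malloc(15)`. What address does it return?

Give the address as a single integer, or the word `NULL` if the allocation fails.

Answer: 25

Derivation:
Op 1: a = malloc(6) -> a = 0; heap: [0-5 ALLOC][6-44 FREE]
Op 2: b = malloc(5) -> b = 6; heap: [0-5 ALLOC][6-10 ALLOC][11-44 FREE]
Op 3: free(b) -> (freed b); heap: [0-5 ALLOC][6-44 FREE]
Op 4: free(a) -> (freed a); heap: [0-44 FREE]
Op 5: c = malloc(8) -> c = 0; heap: [0-7 ALLOC][8-44 FREE]
Op 6: d = malloc(3) -> d = 8; heap: [0-7 ALLOC][8-10 ALLOC][11-44 FREE]
Op 7: e = malloc(14) -> e = 11; heap: [0-7 ALLOC][8-10 ALLOC][11-24 ALLOC][25-44 FREE]
malloc(15): first-fit scan over [0-7 ALLOC][8-10 ALLOC][11-24 ALLOC][25-44 FREE] -> 25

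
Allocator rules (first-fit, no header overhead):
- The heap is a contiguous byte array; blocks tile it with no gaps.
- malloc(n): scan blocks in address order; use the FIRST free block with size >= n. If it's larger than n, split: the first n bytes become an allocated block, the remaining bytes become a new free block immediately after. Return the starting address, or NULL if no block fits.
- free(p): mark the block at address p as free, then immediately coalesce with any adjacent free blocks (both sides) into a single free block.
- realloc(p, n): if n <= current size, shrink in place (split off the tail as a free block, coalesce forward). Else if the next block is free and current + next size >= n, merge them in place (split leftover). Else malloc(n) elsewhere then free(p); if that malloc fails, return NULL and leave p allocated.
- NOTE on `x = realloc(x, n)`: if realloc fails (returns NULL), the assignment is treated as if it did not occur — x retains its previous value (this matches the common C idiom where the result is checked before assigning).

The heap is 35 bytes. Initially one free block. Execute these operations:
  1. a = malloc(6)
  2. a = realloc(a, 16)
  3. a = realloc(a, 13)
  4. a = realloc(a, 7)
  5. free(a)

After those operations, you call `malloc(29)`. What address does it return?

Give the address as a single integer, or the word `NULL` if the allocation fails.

Answer: 0

Derivation:
Op 1: a = malloc(6) -> a = 0; heap: [0-5 ALLOC][6-34 FREE]
Op 2: a = realloc(a, 16) -> a = 0; heap: [0-15 ALLOC][16-34 FREE]
Op 3: a = realloc(a, 13) -> a = 0; heap: [0-12 ALLOC][13-34 FREE]
Op 4: a = realloc(a, 7) -> a = 0; heap: [0-6 ALLOC][7-34 FREE]
Op 5: free(a) -> (freed a); heap: [0-34 FREE]
malloc(29): first-fit scan over [0-34 FREE] -> 0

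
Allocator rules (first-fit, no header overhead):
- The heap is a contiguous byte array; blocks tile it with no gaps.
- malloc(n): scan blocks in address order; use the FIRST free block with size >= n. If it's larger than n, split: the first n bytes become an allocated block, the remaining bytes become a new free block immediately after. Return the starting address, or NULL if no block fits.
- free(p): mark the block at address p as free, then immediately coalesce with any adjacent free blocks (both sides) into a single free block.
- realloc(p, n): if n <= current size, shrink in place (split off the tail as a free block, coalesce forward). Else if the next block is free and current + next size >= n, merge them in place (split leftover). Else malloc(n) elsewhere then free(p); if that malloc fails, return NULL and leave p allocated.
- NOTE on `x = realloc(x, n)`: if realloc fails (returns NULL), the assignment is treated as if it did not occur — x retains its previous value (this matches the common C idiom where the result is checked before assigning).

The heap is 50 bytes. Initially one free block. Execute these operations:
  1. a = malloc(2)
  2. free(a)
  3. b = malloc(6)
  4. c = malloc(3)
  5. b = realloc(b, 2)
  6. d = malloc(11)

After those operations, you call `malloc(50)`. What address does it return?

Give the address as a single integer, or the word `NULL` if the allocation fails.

Answer: NULL

Derivation:
Op 1: a = malloc(2) -> a = 0; heap: [0-1 ALLOC][2-49 FREE]
Op 2: free(a) -> (freed a); heap: [0-49 FREE]
Op 3: b = malloc(6) -> b = 0; heap: [0-5 ALLOC][6-49 FREE]
Op 4: c = malloc(3) -> c = 6; heap: [0-5 ALLOC][6-8 ALLOC][9-49 FREE]
Op 5: b = realloc(b, 2) -> b = 0; heap: [0-1 ALLOC][2-5 FREE][6-8 ALLOC][9-49 FREE]
Op 6: d = malloc(11) -> d = 9; heap: [0-1 ALLOC][2-5 FREE][6-8 ALLOC][9-19 ALLOC][20-49 FREE]
malloc(50): first-fit scan over [0-1 ALLOC][2-5 FREE][6-8 ALLOC][9-19 ALLOC][20-49 FREE] -> NULL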